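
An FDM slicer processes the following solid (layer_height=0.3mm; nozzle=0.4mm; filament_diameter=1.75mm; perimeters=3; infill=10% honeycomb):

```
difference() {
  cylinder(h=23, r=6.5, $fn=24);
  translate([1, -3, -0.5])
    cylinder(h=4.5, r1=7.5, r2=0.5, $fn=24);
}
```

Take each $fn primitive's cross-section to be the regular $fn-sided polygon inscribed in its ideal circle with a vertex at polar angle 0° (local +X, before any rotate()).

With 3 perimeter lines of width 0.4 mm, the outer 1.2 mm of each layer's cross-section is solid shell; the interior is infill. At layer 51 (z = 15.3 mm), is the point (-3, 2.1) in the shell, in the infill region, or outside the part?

At z = 15.3 mm: the r=6.5 cylinder contributes a regular 24-gon of circumradius 6.5; the cone at (1, -3) does not reach this height (z outside [-0.5, 4]); After the difference (first − rest): none of the subtracted shapes is present at this height, so the r=6.5 cylinder is unchanged — 1 connected region. Overall, the cross-section is a single solid region. The nearest boundary edge runs (-4.60, 4.60)→(-5.63, 3.25); distance from the point to it = 2.79 mm. The point is inside the cross-section and 2.79 mm from the nearest boundary — more than the 1.2 mm shell width (3 × 0.4), so it's in the infill interior.

infill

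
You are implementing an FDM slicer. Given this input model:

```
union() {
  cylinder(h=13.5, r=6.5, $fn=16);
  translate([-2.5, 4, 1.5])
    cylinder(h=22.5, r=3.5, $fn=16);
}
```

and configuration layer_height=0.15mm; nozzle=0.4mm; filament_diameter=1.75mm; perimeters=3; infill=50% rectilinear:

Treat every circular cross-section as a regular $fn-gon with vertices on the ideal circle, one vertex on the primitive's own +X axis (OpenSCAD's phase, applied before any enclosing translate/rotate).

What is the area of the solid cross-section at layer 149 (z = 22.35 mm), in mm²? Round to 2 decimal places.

At z = 22.35 mm: the cylinder is not intersected at this z (z outside [0, 13.5]); the r=3.5 cylinder at (-2.5, 4) contributes a regular 16-gon of circumradius 3.5 (area = (16/2)·3.500²·sin(360°/16) = 37.50 mm²); Taking the union: only the r=3.5 cylinder at (-2.5, 4) is present, so the union is just that shape — area = 37.50 mm². Overall, the cross-section is a single solid region. Net area = 37.50 mm².

37.50 mm²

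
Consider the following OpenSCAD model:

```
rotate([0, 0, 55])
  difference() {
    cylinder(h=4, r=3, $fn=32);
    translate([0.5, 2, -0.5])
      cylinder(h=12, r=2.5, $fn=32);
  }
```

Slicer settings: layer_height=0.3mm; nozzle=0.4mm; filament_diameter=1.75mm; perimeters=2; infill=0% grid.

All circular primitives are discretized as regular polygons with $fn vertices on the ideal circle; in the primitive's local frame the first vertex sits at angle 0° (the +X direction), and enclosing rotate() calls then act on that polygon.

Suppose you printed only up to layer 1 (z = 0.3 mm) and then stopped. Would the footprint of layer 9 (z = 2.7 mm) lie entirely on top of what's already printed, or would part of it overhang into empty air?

entirely on top

Compare the two slices. At z = 0.3: the cylinder: section is a regular 32-gon, circumradius r=3 (area = (32/2)·3.000²·sin(360°/32) = 28.09 mm²); the cylinder at (0.5, 2): section is a regular 32-gon, circumradius r=2.5 (area = (32/2)·2.500²·sin(360°/32) = 19.51 mm²); Taking the first minus the rest: starting from the r=3 cylinder (28.09 mm²), the r=2.5 cylinder at (0.5, 2) partially overlaps it — only the 12.42 mm² overlap (of its 19.51 mm²) is removed, clipping the outline — area = 15.68 mm²; (whole slice rotated 55° about Z — lengths, areas and connectivity unchanged). At z = 2.7: the cylinder: section is a regular 32-gon, circumradius r=3 (area = (32/2)·3.000²·sin(360°/32) = 28.09 mm²); the r=2.5 cylinder at (0.5, 2) contributes a regular 32-gon of circumradius 2.5 (area = (32/2)·2.500²·sin(360°/32) = 19.51 mm²); After the difference (first − rest): starting from the r=3 cylinder (28.09 mm²), the r=2.5 cylinder at (0.5, 2) partially overlaps it — only the 12.42 mm² overlap (of its 19.51 mm²) is removed, clipping the outline — area = 15.68 mm²; (rotated 55° about Z; rotation is an isometry so areas/perimeters/island counts are preserved). Checking containment: the cross-section at z = 2.7 is a subset of the cross-section at z = 0.3.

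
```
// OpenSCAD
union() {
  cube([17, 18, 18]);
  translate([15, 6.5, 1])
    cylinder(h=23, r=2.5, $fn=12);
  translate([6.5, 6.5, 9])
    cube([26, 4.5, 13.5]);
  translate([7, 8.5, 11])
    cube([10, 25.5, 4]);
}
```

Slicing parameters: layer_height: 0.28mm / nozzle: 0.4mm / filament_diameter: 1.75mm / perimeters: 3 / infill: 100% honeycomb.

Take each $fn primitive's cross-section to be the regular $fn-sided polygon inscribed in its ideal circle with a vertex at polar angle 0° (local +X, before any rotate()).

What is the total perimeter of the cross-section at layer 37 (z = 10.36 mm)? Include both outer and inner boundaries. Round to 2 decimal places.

100.61 mm

At z = 10.36 mm: the cube (footprint 17×18) is included at this height (perimeter 70.00 mm); the cylinder at (15, 6.5): section is a regular 12-gon, circumradius r=2.5 (perimeter = 2·12·2.500·sin(180°/12) = 15.53 mm); the cube at (6.5, 6.5) is present — its section is the full 26×4.5 rectangle (perimeter 61.00 mm); the cube at (7, 8.5) is not intersected at this z (z outside [11, 15]); Taking the union: the regions partially overlap (shared area 65.57 mm²), so the edge portions inside another operand are dropped and the merged outline is re-measured after clipping — boundary = 100.61 mm. Overall, the cross-section is a single solid region. Total boundary length (outer) = 100.61 mm.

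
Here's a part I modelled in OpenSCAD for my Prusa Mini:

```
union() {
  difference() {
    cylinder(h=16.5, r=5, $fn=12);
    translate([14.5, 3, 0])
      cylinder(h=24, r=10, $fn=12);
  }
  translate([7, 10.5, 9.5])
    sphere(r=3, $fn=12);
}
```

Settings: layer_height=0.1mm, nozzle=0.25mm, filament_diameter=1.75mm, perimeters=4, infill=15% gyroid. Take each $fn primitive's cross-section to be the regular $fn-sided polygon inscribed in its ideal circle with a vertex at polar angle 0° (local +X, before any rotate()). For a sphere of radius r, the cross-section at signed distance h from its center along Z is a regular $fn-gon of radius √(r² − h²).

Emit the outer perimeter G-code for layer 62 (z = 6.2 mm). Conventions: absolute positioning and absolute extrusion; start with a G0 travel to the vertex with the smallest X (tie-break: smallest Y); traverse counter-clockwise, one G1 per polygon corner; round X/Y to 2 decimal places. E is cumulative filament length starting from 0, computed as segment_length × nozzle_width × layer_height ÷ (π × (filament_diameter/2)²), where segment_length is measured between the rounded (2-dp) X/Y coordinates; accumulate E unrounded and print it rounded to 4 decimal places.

At z = 6.2 mm: the r=5 cylinder contributes a regular 12-gon of circumradius 5; the r=10 cylinder at (14.5, 3) contributes a regular 12-gon of circumradius 10; Subtracting the remaining from the first: starting from the r=5 cylinder, the r=10 cylinder at (14.5, 3) misses the remaining region (no effect) — 1 connected region; the sphere at (7, 10.5) is absent (|z−center|=3.300 > r=3); Combining (union): only that combined region is present, so the union is just that shape — 1 connected region. The outline is a single polygon with 12 vertices. Extrusion per mm of travel: 0.25 × 0.1 / (π × 0.875²) = 0.010394. Accumulating E over each segment gives final E = 0.3228.

G0 X-5.00 Y0.00 Z6.20
G1 X-4.33 Y-2.50 E0.0269
G1 X-2.50 Y-4.33 E0.0538
G1 X0.00 Y-5.00 E0.0807
G1 X2.50 Y-4.33 E0.1076
G1 X4.33 Y-2.50 E0.1345
G1 X5.00 Y0.00 E0.1614
G1 X4.33 Y2.50 E0.1883
G1 X2.50 Y4.33 E0.2152
G1 X0.00 Y5.00 E0.2421
G1 X-2.50 Y4.33 E0.2690
G1 X-4.33 Y2.50 E0.2959
G1 X-5.00 Y0.00 E0.3228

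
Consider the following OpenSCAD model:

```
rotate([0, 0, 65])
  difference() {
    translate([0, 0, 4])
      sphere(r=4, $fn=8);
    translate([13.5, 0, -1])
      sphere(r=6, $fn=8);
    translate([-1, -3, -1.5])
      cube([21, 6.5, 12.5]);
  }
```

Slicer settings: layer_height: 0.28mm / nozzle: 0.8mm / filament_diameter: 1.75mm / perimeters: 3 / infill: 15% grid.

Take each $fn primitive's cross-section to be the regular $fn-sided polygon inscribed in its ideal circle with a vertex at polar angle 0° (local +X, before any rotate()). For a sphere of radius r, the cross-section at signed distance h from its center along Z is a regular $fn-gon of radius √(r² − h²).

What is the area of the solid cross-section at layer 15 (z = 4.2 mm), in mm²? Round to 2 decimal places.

At z = 4.2 mm: the r=4 sphere slices to a regular 8-gon of circumradius 3.995 (√(r²−h²) with h=0.2 from center) (area = (8/2)·3.995²·sin(360°/8) = 45.14 mm²); the r=6 sphere at (13.5, 0) contributes a regular 8-gon of circumradius √(6²−5.2²) = 2.993 (area = (8/2)·2.993²·sin(360°/8) = 25.34 mm²); the 21×6.5 cube at (-1, -3) contributes its full rectangle (area 136.50 mm²); After the difference (first − rest): starting from the r=4 sphere (45.14 mm²), the r=6 sphere at (13.5, 0) misses the remaining region (no effect); the 21×6.5 cube at (-1, -3) partially overlaps it — only the 27.58 mm² overlap (of its 136.50 mm²) is removed, clipping the outline — area = 17.56 mm²; (rotated 65° about Z; rotation is an isometry so areas/perimeters/island counts are preserved). Overall, the cross-section is a single solid region. Net area = 17.56 mm².

17.56 mm²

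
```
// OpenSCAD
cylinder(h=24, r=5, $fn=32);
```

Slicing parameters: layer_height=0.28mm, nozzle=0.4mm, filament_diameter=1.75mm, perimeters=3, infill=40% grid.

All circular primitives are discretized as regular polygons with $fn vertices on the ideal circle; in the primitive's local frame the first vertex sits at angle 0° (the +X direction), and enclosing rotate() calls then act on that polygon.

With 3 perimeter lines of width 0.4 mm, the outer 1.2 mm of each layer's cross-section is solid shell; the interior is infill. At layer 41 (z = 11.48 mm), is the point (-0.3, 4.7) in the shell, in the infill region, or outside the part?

shell

At z = 11.48 mm: the cylinder: section is a regular 32-gon, circumradius r=5. Overall, the cross-section is a single solid region. The nearest boundary edge runs (0.00, 5.00)→(-0.98, 4.90); distance from the point to it = 0.27 mm. The point is inside the cross-section, 0.27 mm from the nearest boundary — within the 1.2 mm shell band (3 × 0.4).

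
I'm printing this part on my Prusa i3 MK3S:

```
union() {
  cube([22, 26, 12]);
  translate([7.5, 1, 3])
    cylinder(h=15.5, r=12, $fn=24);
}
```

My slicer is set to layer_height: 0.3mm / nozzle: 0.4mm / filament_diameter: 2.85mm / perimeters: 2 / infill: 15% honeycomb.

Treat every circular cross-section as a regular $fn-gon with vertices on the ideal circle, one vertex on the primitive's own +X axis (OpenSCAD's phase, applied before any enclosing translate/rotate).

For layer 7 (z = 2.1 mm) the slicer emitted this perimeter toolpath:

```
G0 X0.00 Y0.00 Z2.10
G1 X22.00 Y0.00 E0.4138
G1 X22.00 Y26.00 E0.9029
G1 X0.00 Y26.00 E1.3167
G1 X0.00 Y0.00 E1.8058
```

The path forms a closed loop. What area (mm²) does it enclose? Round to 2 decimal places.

Apply the shoelace formula to the sequence of (X, Y) vertices; enclosed area = 572.00 mm².

572.00 mm²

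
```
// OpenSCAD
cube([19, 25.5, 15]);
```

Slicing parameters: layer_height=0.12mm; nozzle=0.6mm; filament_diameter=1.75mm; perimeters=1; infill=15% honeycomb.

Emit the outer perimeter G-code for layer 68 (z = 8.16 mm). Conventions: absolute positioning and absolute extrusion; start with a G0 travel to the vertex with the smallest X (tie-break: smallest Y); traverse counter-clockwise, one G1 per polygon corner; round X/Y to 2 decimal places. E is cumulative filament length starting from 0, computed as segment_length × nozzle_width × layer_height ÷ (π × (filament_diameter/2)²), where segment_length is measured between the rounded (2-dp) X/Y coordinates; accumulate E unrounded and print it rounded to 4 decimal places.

At z = 8.16 mm: the 19×25.5 cube contributes its full rectangle. The outline is a single polygon with 4 vertices. Extrusion per mm of travel: 0.6 × 0.12 / (π × 0.875²) = 0.029934. Accumulating E over each segment gives final E = 2.6641.

G0 X0.00 Y0.00 Z8.16
G1 X19.00 Y0.00 E0.5687
G1 X19.00 Y25.50 E1.3321
G1 X0.00 Y25.50 E1.9008
G1 X0.00 Y0.00 E2.6641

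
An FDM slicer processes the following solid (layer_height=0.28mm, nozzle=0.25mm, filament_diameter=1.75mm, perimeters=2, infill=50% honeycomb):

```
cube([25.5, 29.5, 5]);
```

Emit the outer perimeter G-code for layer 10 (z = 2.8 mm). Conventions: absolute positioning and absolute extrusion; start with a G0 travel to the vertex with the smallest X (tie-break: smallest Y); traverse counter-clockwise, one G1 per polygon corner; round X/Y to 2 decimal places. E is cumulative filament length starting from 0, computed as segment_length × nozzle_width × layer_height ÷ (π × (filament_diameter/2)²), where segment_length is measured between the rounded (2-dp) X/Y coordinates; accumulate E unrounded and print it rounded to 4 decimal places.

At z = 2.8 mm: the cube (footprint 25.5×29.5) is included at this height. The outline is a single polygon with 4 vertices. Extrusion per mm of travel: 0.25 × 0.28 / (π × 0.875²) = 0.029103. Accumulating E over each segment gives final E = 3.2013.

G0 X0.00 Y0.00 Z2.80
G1 X25.50 Y0.00 E0.7421
G1 X25.50 Y29.50 E1.6006
G1 X0.00 Y29.50 E2.3428
G1 X0.00 Y0.00 E3.2013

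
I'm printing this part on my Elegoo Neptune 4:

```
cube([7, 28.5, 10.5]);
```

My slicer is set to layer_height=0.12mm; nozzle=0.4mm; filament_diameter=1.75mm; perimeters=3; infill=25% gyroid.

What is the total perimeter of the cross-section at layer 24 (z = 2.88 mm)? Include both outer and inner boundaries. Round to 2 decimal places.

At z = 2.88 mm: the 7×28.5 cube contributes its full rectangle (perimeter 71.00 mm). Overall, the cross-section is a single solid region. Total boundary length (outer) = 71.00 mm.

71.00 mm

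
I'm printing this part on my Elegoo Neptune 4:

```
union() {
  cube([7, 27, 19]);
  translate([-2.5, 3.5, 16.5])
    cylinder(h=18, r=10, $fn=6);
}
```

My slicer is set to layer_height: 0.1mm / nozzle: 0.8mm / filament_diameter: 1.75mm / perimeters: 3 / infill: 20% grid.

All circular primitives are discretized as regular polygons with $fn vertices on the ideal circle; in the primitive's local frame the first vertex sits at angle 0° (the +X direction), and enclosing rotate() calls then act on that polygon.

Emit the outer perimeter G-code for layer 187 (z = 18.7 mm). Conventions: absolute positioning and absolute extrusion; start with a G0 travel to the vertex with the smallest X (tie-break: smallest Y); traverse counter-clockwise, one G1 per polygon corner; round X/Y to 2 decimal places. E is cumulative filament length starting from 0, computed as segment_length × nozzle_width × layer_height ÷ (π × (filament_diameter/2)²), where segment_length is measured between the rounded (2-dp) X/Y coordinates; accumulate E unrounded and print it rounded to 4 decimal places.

G0 X-12.50 Y3.50 Z18.70
G1 X-7.50 Y-5.16 E0.3326
G1 X2.50 Y-5.16 E0.6652
G1 X5.48 Y0.00 E0.8634
G1 X7.00 Y0.00 E0.9139
G1 X7.00 Y2.63 E1.0014
G1 X7.50 Y3.50 E1.0348
G1 X7.00 Y4.37 E1.0682
G1 X7.00 Y27.00 E1.8208
G1 X0.00 Y27.00 E2.0537
G1 X0.00 Y12.16 E2.5472
G1 X-7.50 Y12.16 E2.7967
G1 X-12.50 Y3.50 E3.1293

At z = 18.7 mm: the cube (footprint 7×27) is included at this height; the r=10 cylinder at (-2.5, 3.5) contributes a regular 6-gon of circumradius 10; Combining (union): the regions partially overlap (shared area 65.58 mm²), so overlapping operands fuse into one piece — 1 connected region. The outline is a single polygon with 12 vertices. Extrusion per mm of travel: 0.8 × 0.1 / (π × 0.875²) = 0.033260. Accumulating E over each segment gives final E = 3.1293.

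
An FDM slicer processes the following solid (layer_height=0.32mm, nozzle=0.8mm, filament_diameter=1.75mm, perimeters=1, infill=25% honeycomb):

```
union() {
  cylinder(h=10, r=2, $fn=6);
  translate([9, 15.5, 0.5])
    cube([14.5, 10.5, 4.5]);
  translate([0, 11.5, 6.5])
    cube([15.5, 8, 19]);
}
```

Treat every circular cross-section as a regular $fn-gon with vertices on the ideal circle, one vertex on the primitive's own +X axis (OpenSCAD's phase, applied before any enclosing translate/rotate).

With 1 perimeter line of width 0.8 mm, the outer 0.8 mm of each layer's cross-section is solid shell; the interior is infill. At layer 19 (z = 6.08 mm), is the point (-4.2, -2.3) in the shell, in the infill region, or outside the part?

outside

At z = 6.08 mm: the r=2 cylinder contributes a regular 6-gon of circumradius 2; the cube at (9, 15.5) does not reach this height (z outside [0.5, 5]); the cube at (0, 11.5) is not intersected at this z (z outside [6.5, 25.5]); Combining (union): only the r=2 cylinder is present, so the union is just that shape — 1 connected region. Overall, the cross-section is a single solid region. The nearest boundary edge runs (-2.00, 0.00)→(-1.00, -1.73); distance from the point to it = 3.06 mm. The point is not inside any of the regions above, so it lies outside the cross-section (3.06 mm from the nearest boundary).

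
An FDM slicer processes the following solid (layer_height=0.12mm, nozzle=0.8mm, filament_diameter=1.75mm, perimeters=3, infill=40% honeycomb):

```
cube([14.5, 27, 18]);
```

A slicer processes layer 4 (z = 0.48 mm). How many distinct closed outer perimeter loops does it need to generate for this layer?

At z = 0.48 mm: the cube is present — its section is the full 14.5×27 rectangle. The result has 1 disconnected region.

1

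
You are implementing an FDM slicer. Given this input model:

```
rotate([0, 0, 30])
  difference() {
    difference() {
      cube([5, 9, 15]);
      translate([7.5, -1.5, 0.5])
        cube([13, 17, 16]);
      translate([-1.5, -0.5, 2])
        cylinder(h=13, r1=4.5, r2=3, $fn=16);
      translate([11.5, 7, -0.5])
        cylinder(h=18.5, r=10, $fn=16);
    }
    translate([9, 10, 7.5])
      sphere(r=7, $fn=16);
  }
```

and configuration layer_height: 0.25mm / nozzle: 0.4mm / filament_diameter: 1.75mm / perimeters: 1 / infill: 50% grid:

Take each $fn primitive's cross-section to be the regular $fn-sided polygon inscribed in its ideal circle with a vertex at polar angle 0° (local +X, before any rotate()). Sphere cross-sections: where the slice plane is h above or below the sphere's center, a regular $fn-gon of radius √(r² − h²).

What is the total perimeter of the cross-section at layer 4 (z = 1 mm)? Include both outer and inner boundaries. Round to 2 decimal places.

25.04 mm

At z = 1 mm: the cube is present — its section is the full 5×9 rectangle (perimeter 28.00 mm); the cube at (7.5, -1.5) (footprint 13×17) is included at this height (perimeter 60.00 mm); the cone at (-1.5, -0.5) is not intersected at this z (z outside [2, 15]); the cylinder at (11.5, 7): section is a regular 16-gon, circumradius r=10 (perimeter = 2·16·10.000·sin(180°/16) = 62.43 mm); Subtracting the remaining from the first: starting from the 5×9 cube, the 13×17 cube at (7.5, -1.5) misses the remaining region (no effect); the r=10 cylinder at (11.5, 7) partially overlaps it — only the 23.87 mm² overlap (of its 306.15 mm²) is removed, clipping the outline — boundary = 25.04 mm; the r=7 sphere at (9, 10) slices to a regular 16-gon of circumradius 2.598 (√(r²−h²) with h=6.5 from center) (perimeter = 2·16·2.598·sin(180°/16) = 16.22 mm); After the difference (first − rest): starting from that combined region, the r=7 sphere at (9, 10) misses the remaining region (no effect) — boundary = 25.04 mm; (rotated 30° about Z; rotation is an isometry so areas/perimeters/island counts are preserved). Overall, the cross-section is a single solid region. Total boundary length (outer) = 25.04 mm.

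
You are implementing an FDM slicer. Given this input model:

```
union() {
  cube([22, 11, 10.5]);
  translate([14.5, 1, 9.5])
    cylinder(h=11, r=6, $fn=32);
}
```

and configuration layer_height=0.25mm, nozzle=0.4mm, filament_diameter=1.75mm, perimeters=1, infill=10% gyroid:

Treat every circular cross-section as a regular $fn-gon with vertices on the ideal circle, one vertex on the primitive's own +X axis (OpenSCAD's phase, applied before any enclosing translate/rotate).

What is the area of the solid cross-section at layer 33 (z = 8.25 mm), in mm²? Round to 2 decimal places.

At z = 8.25 mm: the cube (footprint 22×11) is included at this height (area 242.00 mm²); the cylinder at (14.5, 1) is not intersected at this z (z outside [9.5, 20.5]); Merging all regions: only the 22×11 cube is present, so the union is just that shape — area = 242.00 mm². Overall, the cross-section is a single solid region. Net area = 242.00 mm².

242.00 mm²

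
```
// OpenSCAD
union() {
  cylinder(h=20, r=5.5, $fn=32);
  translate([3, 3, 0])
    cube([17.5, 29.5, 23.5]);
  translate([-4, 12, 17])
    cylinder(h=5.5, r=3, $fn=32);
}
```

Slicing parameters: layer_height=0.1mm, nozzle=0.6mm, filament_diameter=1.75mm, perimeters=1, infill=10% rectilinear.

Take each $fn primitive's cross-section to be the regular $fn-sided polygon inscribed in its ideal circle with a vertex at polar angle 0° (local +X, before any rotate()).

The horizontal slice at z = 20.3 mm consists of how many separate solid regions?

At z = 20.3 mm: the cylinder does not reach this height (z outside [0, 20]); the cube at (3, 3) (footprint 17.5×29.5) is included at this height; the cylinder at (-4, 12): section is a regular 32-gon, circumradius r=3; Merging all regions: the 2 present regions are separate (no shared area or edge), so areas and boundary lengths simply add and each stays a separate island — 2 connected regions. The result has 2 disconnected regions.

2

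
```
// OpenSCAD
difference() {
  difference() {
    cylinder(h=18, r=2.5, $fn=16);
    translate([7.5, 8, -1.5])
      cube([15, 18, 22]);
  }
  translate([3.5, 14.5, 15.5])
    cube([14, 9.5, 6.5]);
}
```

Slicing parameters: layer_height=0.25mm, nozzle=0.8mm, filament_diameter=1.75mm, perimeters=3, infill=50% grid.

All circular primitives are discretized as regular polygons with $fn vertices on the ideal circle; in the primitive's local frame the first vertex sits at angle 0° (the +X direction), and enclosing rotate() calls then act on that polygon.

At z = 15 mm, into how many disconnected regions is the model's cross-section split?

At z = 15 mm: the r=2.5 cylinder gives a regular 16-gon of circumradius 2.5 (constant along its height); the cube at (7.5, 8) (footprint 15×18) is included at this height; Taking the first minus the rest: starting from the r=2.5 cylinder, the 15×18 cube at (7.5, 8) misses the remaining region (no effect) — 1 connected region; the cube at (3.5, 14.5) is not intersected at this z (z outside [15.5, 22]); Taking the first minus the rest: none of the subtracted shapes is present at this height, so the result so far is unchanged — 1 connected region. The result has 1 disconnected region.

1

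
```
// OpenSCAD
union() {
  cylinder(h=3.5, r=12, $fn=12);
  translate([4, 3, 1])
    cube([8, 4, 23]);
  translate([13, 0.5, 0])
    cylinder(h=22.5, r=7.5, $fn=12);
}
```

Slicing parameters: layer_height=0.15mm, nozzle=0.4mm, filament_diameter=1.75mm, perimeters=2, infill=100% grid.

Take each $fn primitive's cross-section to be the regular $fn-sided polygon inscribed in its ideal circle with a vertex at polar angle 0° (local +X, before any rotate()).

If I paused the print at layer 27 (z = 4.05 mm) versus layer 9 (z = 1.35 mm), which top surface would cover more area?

Layer 27 (z = 4.05): the cylinder is absent (z outside [0, 3.5]); the cube at (4, 3) is present — its section is the full 8×4 rectangle (area 32.00 mm²); the r=7.5 cylinder at (13, 0.5) gives a regular 12-gon of circumradius 7.5 (constant along its height) (area = (12/2)·7.500²·sin(360°/12) = 168.75 mm²); Taking the union: the regions partially overlap — summed areas 200.75 mm² minus the doubly-counted overlap 18.41 mm² gives 182.34 mm² — area = 182.34 mm². So its area = 182.34 mm². Layer 9 (z = 1.35): the r=12 cylinder gives a regular 12-gon of circumradius 12 (constant along its height) (area = (12/2)·12.000²·sin(360°/12) = 432.00 mm²); the cube at (4, 3) is present — its section is the full 8×4 rectangle (area 32.00 mm²); the r=7.5 cylinder at (13, 0.5) gives a regular 12-gon of circumradius 7.5 (constant along its height) (area = (12/2)·7.500²·sin(360°/12) = 168.75 mm²); Combining (union): the regions partially overlap — summed areas 632.75 mm² minus the doubly-counted overlap 88.02 mm² gives 544.73 mm² — area = 544.73 mm². So its area = 544.73 mm². Layer 9 is larger (544.73 vs 182.34 mm²).

layer 9 (z = 1.35 mm)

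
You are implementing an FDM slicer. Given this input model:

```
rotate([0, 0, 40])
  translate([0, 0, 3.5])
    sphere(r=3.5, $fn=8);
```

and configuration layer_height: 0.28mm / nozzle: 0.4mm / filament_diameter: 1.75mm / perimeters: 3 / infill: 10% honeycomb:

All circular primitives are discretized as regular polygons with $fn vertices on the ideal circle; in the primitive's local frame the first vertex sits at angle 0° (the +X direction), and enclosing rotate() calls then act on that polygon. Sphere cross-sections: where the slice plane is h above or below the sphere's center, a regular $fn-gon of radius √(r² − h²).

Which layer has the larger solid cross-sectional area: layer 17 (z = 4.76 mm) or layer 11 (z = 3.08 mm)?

layer 11 (z = 3.08 mm)

Layer 17 (z = 4.76): the r=3.5 sphere contributes a regular 8-gon of circumradius √(3.5²−1.26²) = 3.265 (area = (8/2)·3.265²·sin(360°/8) = 30.16 mm²); (whole slice rotated 40° about Z — lengths, areas and connectivity unchanged). So its area = 30.16 mm². Layer 11 (z = 3.08): the sphere: section is a regular 8-gon, circumradius = √(r²−h²) = √(3.5²−0.42²) = 3.475 (area = (8/2)·3.475²·sin(360°/8) = 34.15 mm²); (whole slice rotated 40° about Z — lengths, areas and connectivity unchanged). So its area = 34.15 mm². Layer 11 is larger (34.15 vs 30.16 mm²).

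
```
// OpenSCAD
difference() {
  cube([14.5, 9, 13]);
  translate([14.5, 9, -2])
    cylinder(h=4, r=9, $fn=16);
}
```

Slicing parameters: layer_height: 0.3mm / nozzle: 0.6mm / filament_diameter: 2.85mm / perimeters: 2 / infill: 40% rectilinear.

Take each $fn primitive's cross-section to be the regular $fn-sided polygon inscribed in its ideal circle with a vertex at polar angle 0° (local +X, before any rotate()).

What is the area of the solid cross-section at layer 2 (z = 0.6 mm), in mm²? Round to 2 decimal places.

68.51 mm²

At z = 0.6 mm: the cube is present — its section is the full 14.5×9 rectangle (area 130.50 mm²); the r=9 cylinder at (14.5, 9) contributes a regular 16-gon of circumradius 9 (area = (16/2)·9.000²·sin(360°/16) = 247.98 mm²); Taking the first minus the rest: starting from the 14.5×9 cube (130.50 mm²), the r=9 cylinder at (14.5, 9) partially overlaps it — only the 61.99 mm² overlap (of its 247.98 mm²) is removed, clipping the outline — area = 68.51 mm². Overall, the cross-section is a single solid region. Net area = 68.51 mm².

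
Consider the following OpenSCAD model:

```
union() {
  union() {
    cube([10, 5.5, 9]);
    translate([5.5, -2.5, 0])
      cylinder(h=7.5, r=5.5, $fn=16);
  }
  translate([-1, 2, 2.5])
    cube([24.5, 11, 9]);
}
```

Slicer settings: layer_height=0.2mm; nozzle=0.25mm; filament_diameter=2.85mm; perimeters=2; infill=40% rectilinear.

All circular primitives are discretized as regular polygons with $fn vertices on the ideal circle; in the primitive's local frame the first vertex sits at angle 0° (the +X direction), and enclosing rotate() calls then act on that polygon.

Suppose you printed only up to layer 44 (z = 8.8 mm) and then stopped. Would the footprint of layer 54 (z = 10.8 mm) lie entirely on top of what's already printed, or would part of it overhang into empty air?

entirely on top

Compare the two slices. At z = 8.8: the 10×5.5 cube contributes its full rectangle (area 55.00 mm²); the cylinder at (5.5, -2.5) does not reach this height (z outside [0, 7.5]); Taking the union: only the 10×5.5 cube is present, so the union is just that shape — area = 55.00 mm²; the cube at (-1, 2) is present — its section is the full 24.5×11 rectangle (area 269.50 mm²); Taking the union: the regions partially overlap — summed areas 324.50 mm² minus the doubly-counted overlap 35.00 mm² gives 289.50 mm² — area = 289.50 mm². At z = 10.8: the cube does not reach this height (z outside [0, 9]); the cylinder at (5.5, -2.5) is absent (z outside [0, 7.5]); Merging all regions: nothing is present at this height; the 24.5×11 cube at (-1, 2) contributes its full rectangle (area 269.50 mm²); Taking the union: only the 24.5×11 cube at (-1, 2) is present, so the union is just that shape — area = 269.50 mm². Checking containment: the cross-section at z = 10.8 is a subset of the cross-section at z = 8.8.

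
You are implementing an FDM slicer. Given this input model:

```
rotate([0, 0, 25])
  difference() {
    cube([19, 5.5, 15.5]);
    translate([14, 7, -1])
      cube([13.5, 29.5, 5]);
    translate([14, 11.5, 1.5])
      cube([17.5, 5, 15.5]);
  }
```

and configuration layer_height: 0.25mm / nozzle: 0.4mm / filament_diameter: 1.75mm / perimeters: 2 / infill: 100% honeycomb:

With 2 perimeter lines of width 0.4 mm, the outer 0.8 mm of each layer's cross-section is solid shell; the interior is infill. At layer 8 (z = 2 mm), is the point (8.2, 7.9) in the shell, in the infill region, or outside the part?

At z = 2 mm: the 19×5.5 cube contributes its full rectangle; the cube at (14, 7) (footprint 13.5×29.5) is included at this height; the cube at (14, 11.5) (footprint 17.5×5) is included at this height; After the difference (first − rest): starting from the 19×5.5 cube, the 13.5×29.5 cube at (14, 7) misses the remaining region (no effect); the 17.5×5 cube at (14, 11.5) misses the remaining region (no effect) — 1 connected region; (rotated 25° about Z; rotation is an isometry so areas/perimeters/island counts are preserved). Overall, the cross-section is a single solid region. Undo the 25° rotation: the query point maps to (10.770, 3.694) in the un-rotated model frame. The nearest boundary edge runs (0.00, 5.50)→(19.00, 5.50); distance from the point to it = 1.81 mm. The point is inside the cross-section and 1.81 mm from the nearest boundary — more than the 0.8 mm shell width (2 × 0.4), so it's in the infill interior.

infill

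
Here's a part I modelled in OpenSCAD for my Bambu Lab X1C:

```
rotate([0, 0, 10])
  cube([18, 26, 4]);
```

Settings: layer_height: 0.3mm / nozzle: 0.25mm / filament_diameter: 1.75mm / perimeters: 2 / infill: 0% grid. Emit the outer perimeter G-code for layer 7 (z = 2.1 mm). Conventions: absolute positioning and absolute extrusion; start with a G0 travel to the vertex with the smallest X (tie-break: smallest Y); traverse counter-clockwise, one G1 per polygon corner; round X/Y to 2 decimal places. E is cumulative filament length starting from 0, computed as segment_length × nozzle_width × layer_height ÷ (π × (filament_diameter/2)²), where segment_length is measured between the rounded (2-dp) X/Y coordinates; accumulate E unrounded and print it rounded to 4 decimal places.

At z = 2.1 mm: the cube (footprint 18×26) is included at this height; (rotated 10° about Z; rotation is an isometry so areas/perimeters/island counts are preserved). The outline is a single polygon with 4 vertices. Extrusion per mm of travel: 0.25 × 0.3 / (π × 0.875²) = 0.031181. Accumulating E over each segment gives final E = 2.7439.

G0 X-4.51 Y25.61 Z2.10
G1 X0.00 Y0.00 E0.8108
G1 X17.73 Y3.13 E1.3722
G1 X13.21 Y28.73 E2.1828
G1 X-4.51 Y25.61 E2.7439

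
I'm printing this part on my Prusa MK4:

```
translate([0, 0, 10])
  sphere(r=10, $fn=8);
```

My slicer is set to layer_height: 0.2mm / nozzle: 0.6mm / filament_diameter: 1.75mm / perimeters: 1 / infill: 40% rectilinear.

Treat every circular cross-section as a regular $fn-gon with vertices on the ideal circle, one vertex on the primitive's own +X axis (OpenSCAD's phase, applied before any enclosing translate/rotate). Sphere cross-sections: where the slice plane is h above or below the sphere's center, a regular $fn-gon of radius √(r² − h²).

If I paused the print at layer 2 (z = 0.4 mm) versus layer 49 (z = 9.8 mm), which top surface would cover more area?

Layer 2 (z = 0.4): the sphere: section is a regular 8-gon, circumradius = √(r²−h²) = √(10²−9.6²) = 2.800 (area = (8/2)·2.800²·sin(360°/8) = 22.17 mm²). So its area = 22.17 mm². Layer 49 (z = 9.8): the r=10 sphere slices to a regular 8-gon of circumradius 9.998 (√(r²−h²) with h=0.2 from center) (area = (8/2)·9.998²·sin(360°/8) = 282.73 mm²). So its area = 282.73 mm². Layer 49 is larger (282.73 vs 22.17 mm²).

layer 49 (z = 9.8 mm)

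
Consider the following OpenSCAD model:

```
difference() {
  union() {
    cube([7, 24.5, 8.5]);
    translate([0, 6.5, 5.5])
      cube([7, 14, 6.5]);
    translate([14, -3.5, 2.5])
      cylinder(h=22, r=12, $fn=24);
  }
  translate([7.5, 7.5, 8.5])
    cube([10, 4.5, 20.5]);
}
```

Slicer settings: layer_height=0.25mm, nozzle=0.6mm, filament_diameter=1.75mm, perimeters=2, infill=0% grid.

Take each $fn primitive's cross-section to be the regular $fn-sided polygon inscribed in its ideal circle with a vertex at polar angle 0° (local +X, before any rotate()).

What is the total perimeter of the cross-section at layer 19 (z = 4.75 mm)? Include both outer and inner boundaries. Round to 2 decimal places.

At z = 4.75 mm: the cube (footprint 7×24.5) is included at this height (perimeter 63.00 mm); the cube at (0, 6.5) is not intersected at this z (z outside [5.5, 12]); the r=12 cylinder at (14, -3.5) gives a regular 24-gon of circumradius 12 (constant along its height) (perimeter = 2·24·12.000·sin(180°/24) = 75.18 mm); Taking the union: the regions partially overlap (shared area 16.68 mm²), so the edge portions inside another operand are dropped and the merged outline is re-measured after clipping — boundary = 119.92 mm; the cube at (7.5, 7.5) is absent (z outside [8.5, 29]); Taking the first minus the rest: none of the subtracted shapes is present at this height, so the result so far is unchanged — boundary = 119.92 mm. Overall, the cross-section is a single solid region. Total boundary length (outer) = 119.92 mm.

119.92 mm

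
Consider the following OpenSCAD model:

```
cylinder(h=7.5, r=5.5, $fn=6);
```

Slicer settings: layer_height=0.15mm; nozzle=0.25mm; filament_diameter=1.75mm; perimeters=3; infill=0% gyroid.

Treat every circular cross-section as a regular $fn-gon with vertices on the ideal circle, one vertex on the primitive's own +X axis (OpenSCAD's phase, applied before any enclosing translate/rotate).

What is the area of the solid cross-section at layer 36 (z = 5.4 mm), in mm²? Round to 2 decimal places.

78.59 mm²

At z = 5.4 mm: the r=5.5 cylinder contributes a regular 6-gon of circumradius 5.5 (area = (6/2)·5.500²·sin(360°/6) = 78.59 mm²). Overall, the cross-section is a single solid region. Net area = 78.59 mm².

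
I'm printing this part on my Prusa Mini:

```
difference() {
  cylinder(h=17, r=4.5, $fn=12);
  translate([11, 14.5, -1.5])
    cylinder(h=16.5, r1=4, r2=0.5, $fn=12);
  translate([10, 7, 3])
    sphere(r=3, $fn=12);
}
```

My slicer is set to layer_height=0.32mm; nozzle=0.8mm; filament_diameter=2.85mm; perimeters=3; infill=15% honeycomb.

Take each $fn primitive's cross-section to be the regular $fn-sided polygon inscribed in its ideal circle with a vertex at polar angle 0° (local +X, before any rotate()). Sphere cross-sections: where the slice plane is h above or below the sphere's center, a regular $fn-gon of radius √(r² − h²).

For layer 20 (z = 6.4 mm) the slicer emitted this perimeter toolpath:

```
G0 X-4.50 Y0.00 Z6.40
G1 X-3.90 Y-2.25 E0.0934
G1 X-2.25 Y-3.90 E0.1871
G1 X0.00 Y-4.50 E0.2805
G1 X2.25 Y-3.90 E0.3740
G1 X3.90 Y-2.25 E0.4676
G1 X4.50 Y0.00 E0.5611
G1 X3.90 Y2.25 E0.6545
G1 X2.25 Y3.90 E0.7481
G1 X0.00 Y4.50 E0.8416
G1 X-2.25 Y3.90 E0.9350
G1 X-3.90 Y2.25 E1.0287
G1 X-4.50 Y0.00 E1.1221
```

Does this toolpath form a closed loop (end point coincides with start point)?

yes

Start point (G0): (-4.50, 0.00). End point (last G1): the path returns to the start — closed.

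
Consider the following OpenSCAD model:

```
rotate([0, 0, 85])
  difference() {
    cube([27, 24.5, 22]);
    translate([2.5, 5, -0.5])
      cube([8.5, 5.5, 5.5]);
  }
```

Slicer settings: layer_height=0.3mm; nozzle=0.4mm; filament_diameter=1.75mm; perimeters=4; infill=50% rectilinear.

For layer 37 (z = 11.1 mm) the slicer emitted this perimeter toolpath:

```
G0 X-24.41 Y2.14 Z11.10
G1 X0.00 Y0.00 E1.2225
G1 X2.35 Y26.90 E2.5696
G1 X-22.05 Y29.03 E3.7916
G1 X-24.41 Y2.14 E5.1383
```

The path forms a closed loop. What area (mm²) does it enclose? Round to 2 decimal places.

Apply the shoelace formula to the sequence of (X, Y) vertices; enclosed area = 661.40 mm².

661.40 mm²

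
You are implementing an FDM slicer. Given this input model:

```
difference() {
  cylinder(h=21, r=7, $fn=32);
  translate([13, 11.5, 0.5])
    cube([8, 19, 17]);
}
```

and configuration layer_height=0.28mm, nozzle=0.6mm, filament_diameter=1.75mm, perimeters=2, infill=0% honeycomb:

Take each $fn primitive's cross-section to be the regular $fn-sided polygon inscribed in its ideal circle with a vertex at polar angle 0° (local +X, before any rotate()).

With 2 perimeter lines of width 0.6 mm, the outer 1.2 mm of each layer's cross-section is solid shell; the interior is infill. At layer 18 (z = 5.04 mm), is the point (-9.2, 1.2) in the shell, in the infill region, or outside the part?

outside

At z = 5.04 mm: the cylinder: section is a regular 32-gon, circumradius r=7; the 8×19 cube at (13, 11.5) contributes its full rectangle; Subtracting the remaining from the first: starting from the r=7 cylinder, the 8×19 cube at (13, 11.5) misses the remaining region (no effect) — 1 connected region. Overall, the cross-section is a single solid region. The nearest boundary edge runs (-7.00, 0.00)→(-6.87, 1.37); distance from the point to it = 2.31 mm. The point is not inside any of the regions above, so it lies outside the cross-section (2.31 mm from the nearest boundary).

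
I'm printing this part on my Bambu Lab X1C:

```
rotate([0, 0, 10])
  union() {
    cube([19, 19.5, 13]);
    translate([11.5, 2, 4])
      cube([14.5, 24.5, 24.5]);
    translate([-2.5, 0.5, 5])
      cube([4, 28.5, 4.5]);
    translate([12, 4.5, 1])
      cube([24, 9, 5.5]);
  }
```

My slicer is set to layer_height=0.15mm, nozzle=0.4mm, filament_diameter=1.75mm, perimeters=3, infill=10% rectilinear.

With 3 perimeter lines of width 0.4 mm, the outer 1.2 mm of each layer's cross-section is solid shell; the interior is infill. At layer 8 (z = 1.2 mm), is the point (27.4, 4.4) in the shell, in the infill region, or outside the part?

At z = 1.2 mm: the cube (footprint 19×19.5) is included at this height; the cube at (11.5, 2) is not intersected at this z (z outside [4, 28.5]); the cube at (-2.5, 0.5) does not reach this height (z outside [5, 9.5]); the cube at (12, 4.5) (footprint 24×9) is included at this height; Merging all regions: the regions partially overlap (shared area 63.00 mm²), so overlapping operands fuse into one piece — 1 connected region; (rotated 10° about Z; rotation is an isometry so areas/perimeters/island counts are preserved). Overall, the cross-section is a single solid region. Undo the 10° rotation: the query point maps to (27.748, -0.425) in the un-rotated model frame. The nearest boundary edge runs (36.00, 4.50)→(19.00, 4.50); distance from the point to it = 4.92 mm. The point is not inside any of the regions above, so it lies outside the cross-section (4.92 mm from the nearest boundary).

outside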